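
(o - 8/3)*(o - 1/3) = o^2 - 3*o + 8/9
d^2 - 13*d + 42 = (d - 7)*(d - 6)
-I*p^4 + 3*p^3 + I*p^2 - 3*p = p*(p + 1)*(p + 3*I)*(-I*p + I)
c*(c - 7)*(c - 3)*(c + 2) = c^4 - 8*c^3 + c^2 + 42*c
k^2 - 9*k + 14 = (k - 7)*(k - 2)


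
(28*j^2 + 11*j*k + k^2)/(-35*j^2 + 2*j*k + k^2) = (-4*j - k)/(5*j - k)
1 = 1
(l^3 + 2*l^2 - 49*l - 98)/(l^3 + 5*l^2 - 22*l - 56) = (l - 7)/(l - 4)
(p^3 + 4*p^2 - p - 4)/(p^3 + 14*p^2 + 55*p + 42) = (p^2 + 3*p - 4)/(p^2 + 13*p + 42)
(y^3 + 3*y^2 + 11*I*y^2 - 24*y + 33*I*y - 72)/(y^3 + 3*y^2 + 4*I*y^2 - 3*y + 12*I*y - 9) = (y + 8*I)/(y + I)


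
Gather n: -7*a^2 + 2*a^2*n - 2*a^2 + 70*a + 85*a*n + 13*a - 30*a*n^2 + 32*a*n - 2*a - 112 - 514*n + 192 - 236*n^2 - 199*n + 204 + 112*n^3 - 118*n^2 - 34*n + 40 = -9*a^2 + 81*a + 112*n^3 + n^2*(-30*a - 354) + n*(2*a^2 + 117*a - 747) + 324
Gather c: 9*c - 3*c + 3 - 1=6*c + 2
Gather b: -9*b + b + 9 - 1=8 - 8*b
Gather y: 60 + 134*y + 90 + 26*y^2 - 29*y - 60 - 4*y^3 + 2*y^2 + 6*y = -4*y^3 + 28*y^2 + 111*y + 90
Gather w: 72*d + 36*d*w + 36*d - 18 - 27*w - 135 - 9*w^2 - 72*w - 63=108*d - 9*w^2 + w*(36*d - 99) - 216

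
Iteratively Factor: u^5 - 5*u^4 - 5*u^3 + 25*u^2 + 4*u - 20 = (u + 1)*(u^4 - 6*u^3 + u^2 + 24*u - 20) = (u - 2)*(u + 1)*(u^3 - 4*u^2 - 7*u + 10) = (u - 2)*(u + 1)*(u + 2)*(u^2 - 6*u + 5) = (u - 5)*(u - 2)*(u + 1)*(u + 2)*(u - 1)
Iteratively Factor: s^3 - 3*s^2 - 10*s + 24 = (s - 4)*(s^2 + s - 6) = (s - 4)*(s - 2)*(s + 3)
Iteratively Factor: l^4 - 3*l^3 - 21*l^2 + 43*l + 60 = (l + 1)*(l^3 - 4*l^2 - 17*l + 60) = (l - 5)*(l + 1)*(l^2 + l - 12) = (l - 5)*(l - 3)*(l + 1)*(l + 4)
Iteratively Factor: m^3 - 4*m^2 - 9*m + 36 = (m + 3)*(m^2 - 7*m + 12) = (m - 4)*(m + 3)*(m - 3)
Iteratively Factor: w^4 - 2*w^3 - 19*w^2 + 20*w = (w)*(w^3 - 2*w^2 - 19*w + 20) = w*(w - 1)*(w^2 - w - 20) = w*(w - 1)*(w + 4)*(w - 5)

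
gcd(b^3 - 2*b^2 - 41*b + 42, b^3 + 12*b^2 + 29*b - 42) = b^2 + 5*b - 6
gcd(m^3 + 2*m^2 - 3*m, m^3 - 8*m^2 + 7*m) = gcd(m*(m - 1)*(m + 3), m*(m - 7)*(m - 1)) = m^2 - m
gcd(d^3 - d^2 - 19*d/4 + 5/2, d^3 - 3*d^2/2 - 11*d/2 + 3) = d^2 + 3*d/2 - 1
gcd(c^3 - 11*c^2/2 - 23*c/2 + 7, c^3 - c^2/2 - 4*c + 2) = c^2 + 3*c/2 - 1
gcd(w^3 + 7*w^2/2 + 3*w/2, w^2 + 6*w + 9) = w + 3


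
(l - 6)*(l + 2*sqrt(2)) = l^2 - 6*l + 2*sqrt(2)*l - 12*sqrt(2)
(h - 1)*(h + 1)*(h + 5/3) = h^3 + 5*h^2/3 - h - 5/3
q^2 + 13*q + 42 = (q + 6)*(q + 7)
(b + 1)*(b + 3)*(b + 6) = b^3 + 10*b^2 + 27*b + 18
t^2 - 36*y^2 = (t - 6*y)*(t + 6*y)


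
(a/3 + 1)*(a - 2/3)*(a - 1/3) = a^3/3 + 2*a^2/3 - 25*a/27 + 2/9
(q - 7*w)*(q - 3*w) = q^2 - 10*q*w + 21*w^2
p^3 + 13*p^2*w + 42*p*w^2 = p*(p + 6*w)*(p + 7*w)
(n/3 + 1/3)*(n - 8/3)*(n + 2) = n^3/3 + n^2/9 - 2*n - 16/9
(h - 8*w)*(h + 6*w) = h^2 - 2*h*w - 48*w^2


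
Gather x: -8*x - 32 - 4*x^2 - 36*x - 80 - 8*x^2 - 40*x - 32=-12*x^2 - 84*x - 144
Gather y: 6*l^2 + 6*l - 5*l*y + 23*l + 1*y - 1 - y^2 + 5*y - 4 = 6*l^2 + 29*l - y^2 + y*(6 - 5*l) - 5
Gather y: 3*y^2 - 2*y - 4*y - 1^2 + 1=3*y^2 - 6*y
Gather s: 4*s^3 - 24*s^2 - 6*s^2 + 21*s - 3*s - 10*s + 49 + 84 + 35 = 4*s^3 - 30*s^2 + 8*s + 168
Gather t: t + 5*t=6*t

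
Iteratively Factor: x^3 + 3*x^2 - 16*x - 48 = (x - 4)*(x^2 + 7*x + 12) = (x - 4)*(x + 4)*(x + 3)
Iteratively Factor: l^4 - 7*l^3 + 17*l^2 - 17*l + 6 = (l - 3)*(l^3 - 4*l^2 + 5*l - 2) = (l - 3)*(l - 1)*(l^2 - 3*l + 2) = (l - 3)*(l - 2)*(l - 1)*(l - 1)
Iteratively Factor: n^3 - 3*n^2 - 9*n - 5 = (n + 1)*(n^2 - 4*n - 5) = (n - 5)*(n + 1)*(n + 1)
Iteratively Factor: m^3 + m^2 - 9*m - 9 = (m - 3)*(m^2 + 4*m + 3) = (m - 3)*(m + 1)*(m + 3)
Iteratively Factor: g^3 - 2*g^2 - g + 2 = (g - 1)*(g^2 - g - 2) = (g - 1)*(g + 1)*(g - 2)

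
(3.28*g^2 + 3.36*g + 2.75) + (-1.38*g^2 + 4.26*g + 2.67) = 1.9*g^2 + 7.62*g + 5.42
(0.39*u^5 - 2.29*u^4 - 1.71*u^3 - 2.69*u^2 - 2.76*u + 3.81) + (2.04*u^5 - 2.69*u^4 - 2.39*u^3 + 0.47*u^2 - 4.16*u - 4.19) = 2.43*u^5 - 4.98*u^4 - 4.1*u^3 - 2.22*u^2 - 6.92*u - 0.38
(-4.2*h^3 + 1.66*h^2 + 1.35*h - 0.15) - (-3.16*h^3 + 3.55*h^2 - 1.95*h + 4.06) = -1.04*h^3 - 1.89*h^2 + 3.3*h - 4.21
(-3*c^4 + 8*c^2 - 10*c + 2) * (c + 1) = -3*c^5 - 3*c^4 + 8*c^3 - 2*c^2 - 8*c + 2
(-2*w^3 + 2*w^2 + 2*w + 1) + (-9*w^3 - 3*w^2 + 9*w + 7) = -11*w^3 - w^2 + 11*w + 8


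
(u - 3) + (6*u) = 7*u - 3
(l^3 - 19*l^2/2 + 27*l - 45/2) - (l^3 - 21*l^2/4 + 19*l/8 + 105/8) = -17*l^2/4 + 197*l/8 - 285/8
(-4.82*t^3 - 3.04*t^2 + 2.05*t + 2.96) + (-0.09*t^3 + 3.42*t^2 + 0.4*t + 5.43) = -4.91*t^3 + 0.38*t^2 + 2.45*t + 8.39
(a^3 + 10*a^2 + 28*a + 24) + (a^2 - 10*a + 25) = a^3 + 11*a^2 + 18*a + 49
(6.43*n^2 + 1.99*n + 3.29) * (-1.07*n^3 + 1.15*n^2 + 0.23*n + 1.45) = -6.8801*n^5 + 5.2652*n^4 + 0.2471*n^3 + 13.5647*n^2 + 3.6422*n + 4.7705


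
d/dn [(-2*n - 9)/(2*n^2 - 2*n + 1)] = 4*(n^2 + 9*n - 5)/(4*n^4 - 8*n^3 + 8*n^2 - 4*n + 1)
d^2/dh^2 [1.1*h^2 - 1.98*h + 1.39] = 2.20000000000000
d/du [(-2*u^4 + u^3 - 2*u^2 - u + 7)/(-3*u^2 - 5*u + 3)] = (12*u^5 + 27*u^4 - 34*u^3 + 16*u^2 + 30*u + 32)/(9*u^4 + 30*u^3 + 7*u^2 - 30*u + 9)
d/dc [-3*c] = -3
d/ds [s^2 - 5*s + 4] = 2*s - 5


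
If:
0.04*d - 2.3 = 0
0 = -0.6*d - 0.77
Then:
No Solution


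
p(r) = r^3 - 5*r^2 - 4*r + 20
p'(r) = 3*r^2 - 10*r - 4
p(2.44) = -5.00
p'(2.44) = -10.54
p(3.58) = -12.52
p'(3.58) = -1.35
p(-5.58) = -287.10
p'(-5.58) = 145.21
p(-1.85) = 3.96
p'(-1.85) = 24.77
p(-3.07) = -43.78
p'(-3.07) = 54.97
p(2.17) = -2.01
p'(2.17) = -11.57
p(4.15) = -11.24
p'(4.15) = 6.17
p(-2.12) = -3.52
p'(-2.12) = 30.68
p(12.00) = 980.00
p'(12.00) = 308.00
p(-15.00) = -4420.00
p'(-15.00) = 821.00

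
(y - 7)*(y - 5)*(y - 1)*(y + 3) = y^4 - 10*y^3 + 8*y^2 + 106*y - 105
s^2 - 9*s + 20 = (s - 5)*(s - 4)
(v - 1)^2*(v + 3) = v^3 + v^2 - 5*v + 3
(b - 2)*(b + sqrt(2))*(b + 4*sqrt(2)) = b^3 - 2*b^2 + 5*sqrt(2)*b^2 - 10*sqrt(2)*b + 8*b - 16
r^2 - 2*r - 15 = (r - 5)*(r + 3)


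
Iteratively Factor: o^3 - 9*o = (o)*(o^2 - 9) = o*(o + 3)*(o - 3)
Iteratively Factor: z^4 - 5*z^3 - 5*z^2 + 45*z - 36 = (z - 3)*(z^3 - 2*z^2 - 11*z + 12) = (z - 3)*(z - 1)*(z^2 - z - 12) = (z - 3)*(z - 1)*(z + 3)*(z - 4)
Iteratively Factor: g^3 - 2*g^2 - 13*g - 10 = (g + 1)*(g^2 - 3*g - 10) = (g + 1)*(g + 2)*(g - 5)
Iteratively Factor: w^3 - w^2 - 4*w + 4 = (w - 1)*(w^2 - 4) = (w - 1)*(w + 2)*(w - 2)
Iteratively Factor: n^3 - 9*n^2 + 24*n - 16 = (n - 1)*(n^2 - 8*n + 16) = (n - 4)*(n - 1)*(n - 4)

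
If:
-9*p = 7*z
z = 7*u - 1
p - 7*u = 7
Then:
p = 7/2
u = -1/2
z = -9/2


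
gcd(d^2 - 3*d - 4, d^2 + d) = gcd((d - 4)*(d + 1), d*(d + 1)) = d + 1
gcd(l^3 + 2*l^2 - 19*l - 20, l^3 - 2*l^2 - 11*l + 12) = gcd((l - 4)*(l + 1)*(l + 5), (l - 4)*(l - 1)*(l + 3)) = l - 4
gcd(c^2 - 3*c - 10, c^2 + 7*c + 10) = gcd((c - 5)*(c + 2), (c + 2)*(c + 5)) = c + 2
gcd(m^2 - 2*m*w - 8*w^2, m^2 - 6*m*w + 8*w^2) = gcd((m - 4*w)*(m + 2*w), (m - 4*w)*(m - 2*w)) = -m + 4*w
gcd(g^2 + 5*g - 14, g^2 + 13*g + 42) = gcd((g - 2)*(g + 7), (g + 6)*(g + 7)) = g + 7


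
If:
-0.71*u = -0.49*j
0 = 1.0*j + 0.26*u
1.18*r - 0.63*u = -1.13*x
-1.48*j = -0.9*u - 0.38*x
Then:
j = 0.00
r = 0.00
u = 0.00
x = 0.00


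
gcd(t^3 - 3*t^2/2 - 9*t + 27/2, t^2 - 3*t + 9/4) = t - 3/2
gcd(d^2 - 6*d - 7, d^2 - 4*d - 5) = d + 1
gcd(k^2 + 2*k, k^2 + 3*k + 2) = k + 2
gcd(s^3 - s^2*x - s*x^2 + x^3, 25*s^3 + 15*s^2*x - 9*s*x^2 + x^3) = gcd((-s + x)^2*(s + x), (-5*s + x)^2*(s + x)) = s + x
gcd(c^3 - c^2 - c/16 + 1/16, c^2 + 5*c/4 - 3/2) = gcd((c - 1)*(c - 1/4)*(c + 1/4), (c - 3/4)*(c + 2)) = 1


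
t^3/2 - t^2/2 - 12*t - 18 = (t/2 + 1)*(t - 6)*(t + 3)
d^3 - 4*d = d*(d - 2)*(d + 2)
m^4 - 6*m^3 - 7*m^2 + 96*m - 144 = (m - 4)*(m - 3)^2*(m + 4)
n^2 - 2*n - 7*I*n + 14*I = (n - 2)*(n - 7*I)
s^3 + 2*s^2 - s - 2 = (s - 1)*(s + 1)*(s + 2)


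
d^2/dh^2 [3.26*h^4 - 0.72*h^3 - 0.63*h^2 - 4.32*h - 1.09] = 39.12*h^2 - 4.32*h - 1.26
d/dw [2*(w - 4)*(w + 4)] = 4*w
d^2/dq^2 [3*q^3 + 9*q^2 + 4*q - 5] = 18*q + 18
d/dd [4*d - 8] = 4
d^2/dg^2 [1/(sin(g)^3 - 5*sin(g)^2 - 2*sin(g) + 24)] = (-9*sin(g)^6 + 55*sin(g)^5 - 84*sin(g)^4 + 106*sin(g)^3 - 346*sin(g)^2 - 132*sin(g) + 248)/(sin(g)^3 - 5*sin(g)^2 - 2*sin(g) + 24)^3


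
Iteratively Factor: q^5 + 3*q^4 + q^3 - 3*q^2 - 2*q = (q + 1)*(q^4 + 2*q^3 - q^2 - 2*q) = (q - 1)*(q + 1)*(q^3 + 3*q^2 + 2*q) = (q - 1)*(q + 1)^2*(q^2 + 2*q) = (q - 1)*(q + 1)^2*(q + 2)*(q)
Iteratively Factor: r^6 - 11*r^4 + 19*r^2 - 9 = (r - 1)*(r^5 + r^4 - 10*r^3 - 10*r^2 + 9*r + 9) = (r - 1)^2*(r^4 + 2*r^3 - 8*r^2 - 18*r - 9) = (r - 1)^2*(r + 1)*(r^3 + r^2 - 9*r - 9) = (r - 1)^2*(r + 1)*(r + 3)*(r^2 - 2*r - 3) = (r - 3)*(r - 1)^2*(r + 1)*(r + 3)*(r + 1)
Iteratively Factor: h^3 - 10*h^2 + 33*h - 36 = (h - 3)*(h^2 - 7*h + 12) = (h - 3)^2*(h - 4)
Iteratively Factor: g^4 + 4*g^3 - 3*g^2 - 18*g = (g + 3)*(g^3 + g^2 - 6*g) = (g - 2)*(g + 3)*(g^2 + 3*g) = g*(g - 2)*(g + 3)*(g + 3)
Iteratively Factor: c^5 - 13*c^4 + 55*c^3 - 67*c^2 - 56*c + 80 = (c - 1)*(c^4 - 12*c^3 + 43*c^2 - 24*c - 80) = (c - 4)*(c - 1)*(c^3 - 8*c^2 + 11*c + 20) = (c - 5)*(c - 4)*(c - 1)*(c^2 - 3*c - 4) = (c - 5)*(c - 4)^2*(c - 1)*(c + 1)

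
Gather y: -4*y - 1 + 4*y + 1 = 0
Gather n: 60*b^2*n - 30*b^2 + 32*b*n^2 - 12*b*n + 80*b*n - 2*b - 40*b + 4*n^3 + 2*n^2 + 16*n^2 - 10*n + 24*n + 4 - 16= -30*b^2 - 42*b + 4*n^3 + n^2*(32*b + 18) + n*(60*b^2 + 68*b + 14) - 12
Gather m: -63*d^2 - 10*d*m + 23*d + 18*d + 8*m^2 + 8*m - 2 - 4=-63*d^2 + 41*d + 8*m^2 + m*(8 - 10*d) - 6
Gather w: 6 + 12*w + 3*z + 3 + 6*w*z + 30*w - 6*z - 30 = w*(6*z + 42) - 3*z - 21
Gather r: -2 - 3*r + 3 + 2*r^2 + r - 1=2*r^2 - 2*r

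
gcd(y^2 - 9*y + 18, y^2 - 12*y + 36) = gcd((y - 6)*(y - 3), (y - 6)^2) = y - 6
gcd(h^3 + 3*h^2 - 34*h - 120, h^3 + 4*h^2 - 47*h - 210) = h + 5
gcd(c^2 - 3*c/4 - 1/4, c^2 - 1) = c - 1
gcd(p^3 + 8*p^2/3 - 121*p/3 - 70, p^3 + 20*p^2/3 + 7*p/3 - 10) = p + 5/3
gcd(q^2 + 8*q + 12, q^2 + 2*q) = q + 2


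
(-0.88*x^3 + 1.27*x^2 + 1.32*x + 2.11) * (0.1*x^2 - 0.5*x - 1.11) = -0.088*x^5 + 0.567*x^4 + 0.4738*x^3 - 1.8587*x^2 - 2.5202*x - 2.3421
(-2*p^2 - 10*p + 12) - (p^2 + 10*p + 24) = -3*p^2 - 20*p - 12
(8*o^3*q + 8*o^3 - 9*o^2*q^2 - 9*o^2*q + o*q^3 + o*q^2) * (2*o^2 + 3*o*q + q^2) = 16*o^5*q + 16*o^5 + 6*o^4*q^2 + 6*o^4*q - 17*o^3*q^3 - 17*o^3*q^2 - 6*o^2*q^4 - 6*o^2*q^3 + o*q^5 + o*q^4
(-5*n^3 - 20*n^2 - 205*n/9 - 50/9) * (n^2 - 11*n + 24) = -5*n^5 + 35*n^4 + 695*n^3/9 - 235*n^2 - 4370*n/9 - 400/3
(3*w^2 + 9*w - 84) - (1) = 3*w^2 + 9*w - 85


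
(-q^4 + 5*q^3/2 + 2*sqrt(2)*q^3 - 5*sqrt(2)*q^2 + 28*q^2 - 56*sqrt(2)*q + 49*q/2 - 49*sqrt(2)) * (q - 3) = -q^5 + 2*sqrt(2)*q^4 + 11*q^4/2 - 11*sqrt(2)*q^3 + 41*q^3/2 - 119*q^2/2 - 41*sqrt(2)*q^2 - 147*q/2 + 119*sqrt(2)*q + 147*sqrt(2)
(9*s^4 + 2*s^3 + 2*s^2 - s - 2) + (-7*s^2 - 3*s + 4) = 9*s^4 + 2*s^3 - 5*s^2 - 4*s + 2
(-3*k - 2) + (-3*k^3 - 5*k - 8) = -3*k^3 - 8*k - 10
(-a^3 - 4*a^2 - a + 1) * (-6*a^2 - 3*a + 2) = 6*a^5 + 27*a^4 + 16*a^3 - 11*a^2 - 5*a + 2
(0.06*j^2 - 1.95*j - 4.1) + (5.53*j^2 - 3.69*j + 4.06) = 5.59*j^2 - 5.64*j - 0.04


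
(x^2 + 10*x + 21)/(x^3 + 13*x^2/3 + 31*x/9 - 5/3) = 9*(x + 7)/(9*x^2 + 12*x - 5)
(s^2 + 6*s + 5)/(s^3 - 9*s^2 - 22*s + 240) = (s + 1)/(s^2 - 14*s + 48)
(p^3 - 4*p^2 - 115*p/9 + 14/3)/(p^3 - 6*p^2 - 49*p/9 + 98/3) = (3*p - 1)/(3*p - 7)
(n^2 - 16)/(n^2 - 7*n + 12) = (n + 4)/(n - 3)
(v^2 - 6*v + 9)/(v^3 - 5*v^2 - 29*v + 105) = (v - 3)/(v^2 - 2*v - 35)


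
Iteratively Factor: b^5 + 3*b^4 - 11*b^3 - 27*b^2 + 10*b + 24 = (b - 3)*(b^4 + 6*b^3 + 7*b^2 - 6*b - 8) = (b - 3)*(b + 4)*(b^3 + 2*b^2 - b - 2) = (b - 3)*(b + 2)*(b + 4)*(b^2 - 1) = (b - 3)*(b + 1)*(b + 2)*(b + 4)*(b - 1)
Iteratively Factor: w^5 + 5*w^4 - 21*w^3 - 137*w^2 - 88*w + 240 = (w + 4)*(w^4 + w^3 - 25*w^2 - 37*w + 60) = (w + 4)^2*(w^3 - 3*w^2 - 13*w + 15) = (w - 5)*(w + 4)^2*(w^2 + 2*w - 3) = (w - 5)*(w - 1)*(w + 4)^2*(w + 3)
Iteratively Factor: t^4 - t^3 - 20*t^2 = (t)*(t^3 - t^2 - 20*t) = t*(t - 5)*(t^2 + 4*t) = t*(t - 5)*(t + 4)*(t)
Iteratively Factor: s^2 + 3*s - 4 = (s + 4)*(s - 1)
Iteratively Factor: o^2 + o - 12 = (o - 3)*(o + 4)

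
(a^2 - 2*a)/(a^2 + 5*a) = (a - 2)/(a + 5)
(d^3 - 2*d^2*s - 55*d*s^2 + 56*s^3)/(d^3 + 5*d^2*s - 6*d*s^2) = (d^2 - d*s - 56*s^2)/(d*(d + 6*s))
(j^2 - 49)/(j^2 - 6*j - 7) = (j + 7)/(j + 1)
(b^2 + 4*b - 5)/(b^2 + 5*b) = (b - 1)/b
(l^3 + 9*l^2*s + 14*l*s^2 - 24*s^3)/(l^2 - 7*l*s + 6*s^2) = (-l^2 - 10*l*s - 24*s^2)/(-l + 6*s)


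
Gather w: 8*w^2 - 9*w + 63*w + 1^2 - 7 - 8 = 8*w^2 + 54*w - 14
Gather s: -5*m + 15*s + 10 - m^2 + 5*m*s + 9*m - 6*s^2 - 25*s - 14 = -m^2 + 4*m - 6*s^2 + s*(5*m - 10) - 4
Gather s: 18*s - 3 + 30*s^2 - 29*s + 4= 30*s^2 - 11*s + 1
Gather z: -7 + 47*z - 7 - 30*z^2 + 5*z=-30*z^2 + 52*z - 14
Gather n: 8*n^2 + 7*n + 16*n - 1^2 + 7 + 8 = 8*n^2 + 23*n + 14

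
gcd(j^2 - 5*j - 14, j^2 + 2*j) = j + 2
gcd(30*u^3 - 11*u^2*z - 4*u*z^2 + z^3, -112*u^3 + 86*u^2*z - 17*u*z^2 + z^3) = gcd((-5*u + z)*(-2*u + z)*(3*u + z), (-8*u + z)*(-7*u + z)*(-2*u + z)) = -2*u + z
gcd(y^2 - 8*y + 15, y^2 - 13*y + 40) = y - 5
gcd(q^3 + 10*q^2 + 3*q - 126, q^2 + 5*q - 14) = q + 7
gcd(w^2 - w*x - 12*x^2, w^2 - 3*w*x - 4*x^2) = -w + 4*x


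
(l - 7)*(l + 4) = l^2 - 3*l - 28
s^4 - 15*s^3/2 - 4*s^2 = s^2*(s - 8)*(s + 1/2)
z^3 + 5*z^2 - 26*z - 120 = (z - 5)*(z + 4)*(z + 6)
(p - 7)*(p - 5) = p^2 - 12*p + 35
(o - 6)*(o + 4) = o^2 - 2*o - 24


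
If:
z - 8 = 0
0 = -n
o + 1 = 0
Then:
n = 0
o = -1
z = 8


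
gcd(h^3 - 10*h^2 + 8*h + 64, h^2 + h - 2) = h + 2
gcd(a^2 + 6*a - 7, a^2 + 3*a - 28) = a + 7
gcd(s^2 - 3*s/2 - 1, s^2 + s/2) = s + 1/2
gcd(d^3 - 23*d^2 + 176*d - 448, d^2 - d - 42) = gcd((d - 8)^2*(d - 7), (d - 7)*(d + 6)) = d - 7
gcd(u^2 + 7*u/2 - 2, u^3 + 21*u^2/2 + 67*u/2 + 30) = u + 4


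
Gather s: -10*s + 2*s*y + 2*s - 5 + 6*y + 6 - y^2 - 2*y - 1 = s*(2*y - 8) - y^2 + 4*y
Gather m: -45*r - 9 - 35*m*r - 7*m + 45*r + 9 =m*(-35*r - 7)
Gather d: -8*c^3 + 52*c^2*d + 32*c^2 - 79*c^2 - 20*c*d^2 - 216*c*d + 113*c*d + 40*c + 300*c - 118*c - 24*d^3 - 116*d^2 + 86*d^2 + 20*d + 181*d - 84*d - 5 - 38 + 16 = -8*c^3 - 47*c^2 + 222*c - 24*d^3 + d^2*(-20*c - 30) + d*(52*c^2 - 103*c + 117) - 27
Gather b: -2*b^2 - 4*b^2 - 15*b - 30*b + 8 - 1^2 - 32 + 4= -6*b^2 - 45*b - 21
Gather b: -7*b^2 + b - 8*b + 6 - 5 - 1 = -7*b^2 - 7*b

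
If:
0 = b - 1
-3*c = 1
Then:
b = 1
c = -1/3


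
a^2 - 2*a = a*(a - 2)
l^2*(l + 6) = l^3 + 6*l^2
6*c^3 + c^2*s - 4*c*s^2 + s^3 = (-3*c + s)*(-2*c + s)*(c + s)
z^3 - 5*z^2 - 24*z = z*(z - 8)*(z + 3)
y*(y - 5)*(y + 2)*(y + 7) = y^4 + 4*y^3 - 31*y^2 - 70*y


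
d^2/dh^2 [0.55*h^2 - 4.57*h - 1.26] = 1.10000000000000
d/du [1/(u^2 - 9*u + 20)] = (9 - 2*u)/(u^2 - 9*u + 20)^2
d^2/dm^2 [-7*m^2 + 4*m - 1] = -14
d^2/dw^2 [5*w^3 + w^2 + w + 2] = 30*w + 2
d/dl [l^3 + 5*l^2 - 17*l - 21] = 3*l^2 + 10*l - 17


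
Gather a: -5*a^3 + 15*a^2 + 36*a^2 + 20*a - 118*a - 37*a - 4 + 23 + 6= -5*a^3 + 51*a^2 - 135*a + 25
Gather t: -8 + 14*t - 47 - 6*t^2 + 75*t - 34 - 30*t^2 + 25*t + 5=-36*t^2 + 114*t - 84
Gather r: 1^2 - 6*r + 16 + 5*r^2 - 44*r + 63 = 5*r^2 - 50*r + 80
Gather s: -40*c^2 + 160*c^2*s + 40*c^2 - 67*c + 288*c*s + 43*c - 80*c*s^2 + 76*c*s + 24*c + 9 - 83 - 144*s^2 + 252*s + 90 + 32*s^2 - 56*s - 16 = s^2*(-80*c - 112) + s*(160*c^2 + 364*c + 196)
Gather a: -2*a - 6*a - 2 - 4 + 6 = -8*a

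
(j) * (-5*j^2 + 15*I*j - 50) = -5*j^3 + 15*I*j^2 - 50*j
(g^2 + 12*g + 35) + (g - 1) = g^2 + 13*g + 34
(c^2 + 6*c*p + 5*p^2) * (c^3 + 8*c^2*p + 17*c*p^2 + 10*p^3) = c^5 + 14*c^4*p + 70*c^3*p^2 + 152*c^2*p^3 + 145*c*p^4 + 50*p^5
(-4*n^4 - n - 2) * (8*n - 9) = -32*n^5 + 36*n^4 - 8*n^2 - 7*n + 18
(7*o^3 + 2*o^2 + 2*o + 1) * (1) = 7*o^3 + 2*o^2 + 2*o + 1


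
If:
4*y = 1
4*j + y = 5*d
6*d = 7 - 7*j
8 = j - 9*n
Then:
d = 119/236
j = 67/118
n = -877/1062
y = 1/4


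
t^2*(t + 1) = t^3 + t^2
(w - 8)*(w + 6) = w^2 - 2*w - 48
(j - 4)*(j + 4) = j^2 - 16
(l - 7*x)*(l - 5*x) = l^2 - 12*l*x + 35*x^2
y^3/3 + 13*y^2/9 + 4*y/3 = y*(y/3 + 1)*(y + 4/3)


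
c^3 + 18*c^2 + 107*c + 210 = (c + 5)*(c + 6)*(c + 7)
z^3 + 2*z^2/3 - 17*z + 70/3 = (z - 7/3)*(z - 2)*(z + 5)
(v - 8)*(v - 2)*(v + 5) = v^3 - 5*v^2 - 34*v + 80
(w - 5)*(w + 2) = w^2 - 3*w - 10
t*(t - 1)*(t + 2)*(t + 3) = t^4 + 4*t^3 + t^2 - 6*t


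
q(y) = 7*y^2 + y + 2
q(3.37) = 84.87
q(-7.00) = 338.00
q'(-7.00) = -97.00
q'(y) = 14*y + 1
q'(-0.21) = -1.94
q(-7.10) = 347.77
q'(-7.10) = -98.40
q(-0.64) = 4.23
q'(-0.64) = -7.96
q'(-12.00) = -167.00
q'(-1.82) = -24.48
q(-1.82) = 23.37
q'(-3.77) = -51.78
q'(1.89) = 27.46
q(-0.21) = 2.10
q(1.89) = 28.89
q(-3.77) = 97.72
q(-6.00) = 248.00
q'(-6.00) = -83.00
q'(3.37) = 48.18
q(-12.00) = 998.00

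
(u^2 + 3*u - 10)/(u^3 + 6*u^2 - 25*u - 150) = (u - 2)/(u^2 + u - 30)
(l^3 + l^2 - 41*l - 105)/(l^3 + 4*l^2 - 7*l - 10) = (l^2 - 4*l - 21)/(l^2 - l - 2)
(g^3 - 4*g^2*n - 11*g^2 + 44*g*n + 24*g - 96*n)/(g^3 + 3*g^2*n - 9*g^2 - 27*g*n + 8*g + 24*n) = (g^2 - 4*g*n - 3*g + 12*n)/(g^2 + 3*g*n - g - 3*n)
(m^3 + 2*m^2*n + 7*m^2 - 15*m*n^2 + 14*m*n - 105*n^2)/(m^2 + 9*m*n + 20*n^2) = (m^2 - 3*m*n + 7*m - 21*n)/(m + 4*n)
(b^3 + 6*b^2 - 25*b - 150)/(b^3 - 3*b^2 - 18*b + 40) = (b^2 + 11*b + 30)/(b^2 + 2*b - 8)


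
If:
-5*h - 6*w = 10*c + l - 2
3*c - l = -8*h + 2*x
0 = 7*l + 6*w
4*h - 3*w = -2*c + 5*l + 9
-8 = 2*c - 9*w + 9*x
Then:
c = -584/145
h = 342/145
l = -442/87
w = 1547/261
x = 89/15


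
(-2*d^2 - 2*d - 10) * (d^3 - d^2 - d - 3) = -2*d^5 - 6*d^3 + 18*d^2 + 16*d + 30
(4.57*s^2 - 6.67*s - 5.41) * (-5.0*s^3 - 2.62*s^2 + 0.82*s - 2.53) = -22.85*s^5 + 21.3766*s^4 + 48.2728*s^3 - 2.8573*s^2 + 12.4389*s + 13.6873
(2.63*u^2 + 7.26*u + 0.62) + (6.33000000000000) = 2.63*u^2 + 7.26*u + 6.95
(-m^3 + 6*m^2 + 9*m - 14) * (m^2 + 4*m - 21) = -m^5 + 2*m^4 + 54*m^3 - 104*m^2 - 245*m + 294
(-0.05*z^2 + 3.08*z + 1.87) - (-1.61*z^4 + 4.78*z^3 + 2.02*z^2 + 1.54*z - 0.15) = 1.61*z^4 - 4.78*z^3 - 2.07*z^2 + 1.54*z + 2.02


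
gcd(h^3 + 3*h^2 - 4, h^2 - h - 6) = h + 2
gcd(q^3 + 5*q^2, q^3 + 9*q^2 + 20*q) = q^2 + 5*q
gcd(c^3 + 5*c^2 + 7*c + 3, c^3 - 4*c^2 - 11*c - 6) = c^2 + 2*c + 1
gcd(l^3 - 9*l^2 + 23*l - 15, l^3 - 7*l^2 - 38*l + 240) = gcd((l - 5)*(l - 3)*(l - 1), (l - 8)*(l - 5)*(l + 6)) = l - 5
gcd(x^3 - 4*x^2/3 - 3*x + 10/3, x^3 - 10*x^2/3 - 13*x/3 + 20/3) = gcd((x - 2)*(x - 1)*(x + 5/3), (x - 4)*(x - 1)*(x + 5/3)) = x^2 + 2*x/3 - 5/3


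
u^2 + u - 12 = (u - 3)*(u + 4)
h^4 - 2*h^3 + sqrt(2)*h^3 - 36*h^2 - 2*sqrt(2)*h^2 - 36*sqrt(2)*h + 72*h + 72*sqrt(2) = (h - 6)*(h - 2)*(h + 6)*(h + sqrt(2))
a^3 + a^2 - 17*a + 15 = (a - 3)*(a - 1)*(a + 5)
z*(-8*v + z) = -8*v*z + z^2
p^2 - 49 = (p - 7)*(p + 7)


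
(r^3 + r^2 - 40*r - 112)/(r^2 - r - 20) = (r^2 - 3*r - 28)/(r - 5)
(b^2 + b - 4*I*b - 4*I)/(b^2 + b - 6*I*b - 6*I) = (b - 4*I)/(b - 6*I)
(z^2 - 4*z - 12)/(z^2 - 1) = (z^2 - 4*z - 12)/(z^2 - 1)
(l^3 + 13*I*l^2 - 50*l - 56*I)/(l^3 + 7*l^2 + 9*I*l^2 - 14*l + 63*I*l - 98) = (l + 4*I)/(l + 7)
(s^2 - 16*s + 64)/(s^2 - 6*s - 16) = (s - 8)/(s + 2)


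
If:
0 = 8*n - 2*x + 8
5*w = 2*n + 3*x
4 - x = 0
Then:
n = 0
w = 12/5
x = 4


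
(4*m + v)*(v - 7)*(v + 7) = 4*m*v^2 - 196*m + v^3 - 49*v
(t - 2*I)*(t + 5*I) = t^2 + 3*I*t + 10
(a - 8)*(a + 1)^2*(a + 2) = a^4 - 4*a^3 - 27*a^2 - 38*a - 16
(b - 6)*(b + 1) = b^2 - 5*b - 6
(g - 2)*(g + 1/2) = g^2 - 3*g/2 - 1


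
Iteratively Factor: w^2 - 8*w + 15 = (w - 3)*(w - 5)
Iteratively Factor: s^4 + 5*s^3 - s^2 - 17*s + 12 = (s + 4)*(s^3 + s^2 - 5*s + 3) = (s - 1)*(s + 4)*(s^2 + 2*s - 3) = (s - 1)*(s + 3)*(s + 4)*(s - 1)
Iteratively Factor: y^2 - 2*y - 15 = (y + 3)*(y - 5)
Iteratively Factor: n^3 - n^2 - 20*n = (n + 4)*(n^2 - 5*n) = n*(n + 4)*(n - 5)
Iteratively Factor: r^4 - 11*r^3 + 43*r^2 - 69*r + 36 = (r - 4)*(r^3 - 7*r^2 + 15*r - 9) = (r - 4)*(r - 1)*(r^2 - 6*r + 9) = (r - 4)*(r - 3)*(r - 1)*(r - 3)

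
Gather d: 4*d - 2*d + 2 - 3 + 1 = 2*d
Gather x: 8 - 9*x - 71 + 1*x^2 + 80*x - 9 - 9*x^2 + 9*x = -8*x^2 + 80*x - 72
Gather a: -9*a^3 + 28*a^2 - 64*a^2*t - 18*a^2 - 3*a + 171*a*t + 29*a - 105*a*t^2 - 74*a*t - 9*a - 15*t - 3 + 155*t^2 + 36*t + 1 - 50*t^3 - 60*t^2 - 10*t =-9*a^3 + a^2*(10 - 64*t) + a*(-105*t^2 + 97*t + 17) - 50*t^3 + 95*t^2 + 11*t - 2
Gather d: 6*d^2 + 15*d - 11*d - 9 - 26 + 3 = 6*d^2 + 4*d - 32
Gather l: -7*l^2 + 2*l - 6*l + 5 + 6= -7*l^2 - 4*l + 11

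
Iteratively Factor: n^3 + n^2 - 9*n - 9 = (n - 3)*(n^2 + 4*n + 3) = (n - 3)*(n + 1)*(n + 3)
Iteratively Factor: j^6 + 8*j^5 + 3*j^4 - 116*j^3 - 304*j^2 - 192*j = (j + 4)*(j^5 + 4*j^4 - 13*j^3 - 64*j^2 - 48*j) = (j - 4)*(j + 4)*(j^4 + 8*j^3 + 19*j^2 + 12*j) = (j - 4)*(j + 1)*(j + 4)*(j^3 + 7*j^2 + 12*j) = (j - 4)*(j + 1)*(j + 3)*(j + 4)*(j^2 + 4*j) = j*(j - 4)*(j + 1)*(j + 3)*(j + 4)*(j + 4)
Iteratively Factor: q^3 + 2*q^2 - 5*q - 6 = (q + 1)*(q^2 + q - 6) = (q + 1)*(q + 3)*(q - 2)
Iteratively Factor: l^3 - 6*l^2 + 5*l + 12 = (l + 1)*(l^2 - 7*l + 12) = (l - 4)*(l + 1)*(l - 3)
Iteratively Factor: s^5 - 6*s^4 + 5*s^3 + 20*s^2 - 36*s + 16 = (s - 4)*(s^4 - 2*s^3 - 3*s^2 + 8*s - 4) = (s - 4)*(s - 1)*(s^3 - s^2 - 4*s + 4) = (s - 4)*(s - 2)*(s - 1)*(s^2 + s - 2) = (s - 4)*(s - 2)*(s - 1)^2*(s + 2)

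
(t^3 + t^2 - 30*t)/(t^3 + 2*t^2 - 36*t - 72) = t*(t - 5)/(t^2 - 4*t - 12)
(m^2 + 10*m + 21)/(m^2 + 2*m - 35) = (m + 3)/(m - 5)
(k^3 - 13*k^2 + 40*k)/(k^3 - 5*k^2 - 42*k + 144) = k*(k - 5)/(k^2 + 3*k - 18)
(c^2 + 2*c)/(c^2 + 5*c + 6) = c/(c + 3)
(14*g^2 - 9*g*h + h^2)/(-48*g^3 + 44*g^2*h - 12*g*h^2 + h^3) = (-7*g + h)/(24*g^2 - 10*g*h + h^2)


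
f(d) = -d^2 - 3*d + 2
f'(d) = -2*d - 3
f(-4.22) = -3.15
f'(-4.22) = 5.44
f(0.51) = 0.21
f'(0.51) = -4.02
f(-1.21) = 4.17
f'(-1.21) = -0.58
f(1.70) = -5.99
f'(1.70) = -6.40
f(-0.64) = 3.51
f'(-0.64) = -1.72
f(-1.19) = 4.15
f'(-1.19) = -0.62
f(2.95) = -15.55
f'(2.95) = -8.90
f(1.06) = -2.30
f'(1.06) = -5.12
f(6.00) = -52.00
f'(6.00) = -15.00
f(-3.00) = 2.00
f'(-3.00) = 3.00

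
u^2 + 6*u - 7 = (u - 1)*(u + 7)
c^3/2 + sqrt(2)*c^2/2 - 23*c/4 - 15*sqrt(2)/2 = (c/2 + sqrt(2))*(c - 5*sqrt(2)/2)*(c + 3*sqrt(2)/2)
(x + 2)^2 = x^2 + 4*x + 4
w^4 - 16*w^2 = w^2*(w - 4)*(w + 4)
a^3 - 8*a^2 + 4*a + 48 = (a - 6)*(a - 4)*(a + 2)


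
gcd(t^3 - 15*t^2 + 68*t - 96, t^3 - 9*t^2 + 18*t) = t - 3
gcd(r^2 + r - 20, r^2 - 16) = r - 4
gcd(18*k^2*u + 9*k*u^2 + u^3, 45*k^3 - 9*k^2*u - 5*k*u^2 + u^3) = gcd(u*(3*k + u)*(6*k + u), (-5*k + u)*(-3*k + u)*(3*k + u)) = 3*k + u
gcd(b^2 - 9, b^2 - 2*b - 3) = b - 3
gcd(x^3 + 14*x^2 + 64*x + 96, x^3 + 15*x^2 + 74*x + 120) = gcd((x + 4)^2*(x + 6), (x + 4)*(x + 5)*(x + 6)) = x^2 + 10*x + 24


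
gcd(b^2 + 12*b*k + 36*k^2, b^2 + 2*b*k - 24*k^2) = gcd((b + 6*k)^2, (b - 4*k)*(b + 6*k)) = b + 6*k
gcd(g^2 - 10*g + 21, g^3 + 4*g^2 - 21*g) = g - 3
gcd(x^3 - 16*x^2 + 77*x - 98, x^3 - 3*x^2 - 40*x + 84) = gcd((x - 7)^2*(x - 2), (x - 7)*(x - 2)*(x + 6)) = x^2 - 9*x + 14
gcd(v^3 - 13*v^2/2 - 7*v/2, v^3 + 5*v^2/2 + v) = v^2 + v/2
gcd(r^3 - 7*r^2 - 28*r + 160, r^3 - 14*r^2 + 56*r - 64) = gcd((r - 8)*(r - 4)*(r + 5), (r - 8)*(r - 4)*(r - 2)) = r^2 - 12*r + 32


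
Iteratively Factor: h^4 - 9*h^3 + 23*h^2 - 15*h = (h)*(h^3 - 9*h^2 + 23*h - 15) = h*(h - 1)*(h^2 - 8*h + 15) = h*(h - 3)*(h - 1)*(h - 5)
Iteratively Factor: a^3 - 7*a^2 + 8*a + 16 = (a + 1)*(a^2 - 8*a + 16) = (a - 4)*(a + 1)*(a - 4)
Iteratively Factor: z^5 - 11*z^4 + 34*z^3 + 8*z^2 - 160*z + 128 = (z - 1)*(z^4 - 10*z^3 + 24*z^2 + 32*z - 128) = (z - 1)*(z + 2)*(z^3 - 12*z^2 + 48*z - 64) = (z - 4)*(z - 1)*(z + 2)*(z^2 - 8*z + 16) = (z - 4)^2*(z - 1)*(z + 2)*(z - 4)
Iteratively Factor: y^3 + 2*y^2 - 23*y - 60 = (y + 4)*(y^2 - 2*y - 15) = (y + 3)*(y + 4)*(y - 5)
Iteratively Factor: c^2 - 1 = (c + 1)*(c - 1)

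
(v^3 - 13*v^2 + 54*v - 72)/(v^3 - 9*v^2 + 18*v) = (v - 4)/v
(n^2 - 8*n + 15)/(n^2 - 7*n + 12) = (n - 5)/(n - 4)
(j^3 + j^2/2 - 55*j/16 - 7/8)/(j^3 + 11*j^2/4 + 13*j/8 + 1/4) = (4*j - 7)/(2*(2*j + 1))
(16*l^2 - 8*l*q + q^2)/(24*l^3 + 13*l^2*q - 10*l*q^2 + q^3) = (16*l^2 - 8*l*q + q^2)/(24*l^3 + 13*l^2*q - 10*l*q^2 + q^3)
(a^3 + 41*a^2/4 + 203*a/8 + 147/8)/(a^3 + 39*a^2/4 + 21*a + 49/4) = (a + 3/2)/(a + 1)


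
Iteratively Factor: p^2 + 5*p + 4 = (p + 4)*(p + 1)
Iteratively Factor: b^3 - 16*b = (b)*(b^2 - 16) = b*(b - 4)*(b + 4)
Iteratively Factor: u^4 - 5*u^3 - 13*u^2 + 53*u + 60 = (u - 5)*(u^3 - 13*u - 12) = (u - 5)*(u + 3)*(u^2 - 3*u - 4) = (u - 5)*(u + 1)*(u + 3)*(u - 4)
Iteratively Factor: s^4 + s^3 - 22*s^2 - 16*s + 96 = (s + 3)*(s^3 - 2*s^2 - 16*s + 32) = (s - 4)*(s + 3)*(s^2 + 2*s - 8) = (s - 4)*(s - 2)*(s + 3)*(s + 4)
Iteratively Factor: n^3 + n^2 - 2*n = (n)*(n^2 + n - 2) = n*(n + 2)*(n - 1)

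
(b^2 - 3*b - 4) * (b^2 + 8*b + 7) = b^4 + 5*b^3 - 21*b^2 - 53*b - 28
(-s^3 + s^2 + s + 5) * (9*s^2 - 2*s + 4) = -9*s^5 + 11*s^4 + 3*s^3 + 47*s^2 - 6*s + 20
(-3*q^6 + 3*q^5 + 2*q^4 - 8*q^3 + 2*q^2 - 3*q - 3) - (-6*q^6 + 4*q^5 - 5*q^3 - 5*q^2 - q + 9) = 3*q^6 - q^5 + 2*q^4 - 3*q^3 + 7*q^2 - 2*q - 12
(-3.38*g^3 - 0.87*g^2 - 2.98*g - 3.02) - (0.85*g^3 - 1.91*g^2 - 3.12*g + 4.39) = -4.23*g^3 + 1.04*g^2 + 0.14*g - 7.41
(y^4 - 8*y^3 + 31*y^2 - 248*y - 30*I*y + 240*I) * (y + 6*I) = y^5 - 8*y^4 + 6*I*y^4 + 31*y^3 - 48*I*y^3 - 248*y^2 + 156*I*y^2 + 180*y - 1248*I*y - 1440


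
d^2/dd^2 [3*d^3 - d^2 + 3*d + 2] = 18*d - 2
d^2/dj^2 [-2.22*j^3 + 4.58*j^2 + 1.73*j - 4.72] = 9.16 - 13.32*j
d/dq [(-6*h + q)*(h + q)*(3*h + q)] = -21*h^2 - 4*h*q + 3*q^2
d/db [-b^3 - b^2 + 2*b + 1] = -3*b^2 - 2*b + 2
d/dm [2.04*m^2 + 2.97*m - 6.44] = 4.08*m + 2.97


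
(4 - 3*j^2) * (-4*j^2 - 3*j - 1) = 12*j^4 + 9*j^3 - 13*j^2 - 12*j - 4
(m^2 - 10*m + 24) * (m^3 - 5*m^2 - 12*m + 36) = m^5 - 15*m^4 + 62*m^3 + 36*m^2 - 648*m + 864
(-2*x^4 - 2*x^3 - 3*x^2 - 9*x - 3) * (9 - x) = 2*x^5 - 16*x^4 - 15*x^3 - 18*x^2 - 78*x - 27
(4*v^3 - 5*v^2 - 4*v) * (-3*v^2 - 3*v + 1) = -12*v^5 + 3*v^4 + 31*v^3 + 7*v^2 - 4*v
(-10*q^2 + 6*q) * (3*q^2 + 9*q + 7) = -30*q^4 - 72*q^3 - 16*q^2 + 42*q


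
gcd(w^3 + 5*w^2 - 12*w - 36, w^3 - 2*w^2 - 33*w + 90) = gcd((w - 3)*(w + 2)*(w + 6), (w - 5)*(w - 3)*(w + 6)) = w^2 + 3*w - 18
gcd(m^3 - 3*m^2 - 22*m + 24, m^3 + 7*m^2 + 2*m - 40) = m + 4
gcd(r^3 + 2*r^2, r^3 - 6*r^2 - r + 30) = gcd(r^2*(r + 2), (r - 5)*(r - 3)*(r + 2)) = r + 2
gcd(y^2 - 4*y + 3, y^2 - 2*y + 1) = y - 1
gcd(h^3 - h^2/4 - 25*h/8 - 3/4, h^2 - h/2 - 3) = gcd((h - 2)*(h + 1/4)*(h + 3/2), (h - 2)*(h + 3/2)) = h^2 - h/2 - 3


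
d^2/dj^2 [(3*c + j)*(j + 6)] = 2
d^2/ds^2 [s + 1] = 0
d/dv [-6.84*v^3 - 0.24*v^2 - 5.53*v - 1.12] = -20.52*v^2 - 0.48*v - 5.53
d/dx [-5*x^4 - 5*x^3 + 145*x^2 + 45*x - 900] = -20*x^3 - 15*x^2 + 290*x + 45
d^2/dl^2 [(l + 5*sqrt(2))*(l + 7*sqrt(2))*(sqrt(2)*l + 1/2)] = 6*sqrt(2)*l + 49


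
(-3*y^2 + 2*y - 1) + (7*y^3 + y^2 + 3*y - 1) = 7*y^3 - 2*y^2 + 5*y - 2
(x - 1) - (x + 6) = -7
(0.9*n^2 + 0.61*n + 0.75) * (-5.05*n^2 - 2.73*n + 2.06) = -4.545*n^4 - 5.5375*n^3 - 3.5988*n^2 - 0.7909*n + 1.545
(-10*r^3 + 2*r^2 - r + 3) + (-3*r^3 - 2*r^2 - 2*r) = -13*r^3 - 3*r + 3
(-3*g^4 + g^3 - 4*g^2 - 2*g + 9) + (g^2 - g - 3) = -3*g^4 + g^3 - 3*g^2 - 3*g + 6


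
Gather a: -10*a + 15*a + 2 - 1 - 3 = 5*a - 2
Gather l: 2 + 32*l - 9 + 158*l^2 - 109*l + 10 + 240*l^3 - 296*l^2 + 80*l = 240*l^3 - 138*l^2 + 3*l + 3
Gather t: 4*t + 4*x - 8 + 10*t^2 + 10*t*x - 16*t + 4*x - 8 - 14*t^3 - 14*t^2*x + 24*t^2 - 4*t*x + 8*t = -14*t^3 + t^2*(34 - 14*x) + t*(6*x - 4) + 8*x - 16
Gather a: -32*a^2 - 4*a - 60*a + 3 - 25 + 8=-32*a^2 - 64*a - 14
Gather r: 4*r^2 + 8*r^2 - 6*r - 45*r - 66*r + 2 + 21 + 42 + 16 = 12*r^2 - 117*r + 81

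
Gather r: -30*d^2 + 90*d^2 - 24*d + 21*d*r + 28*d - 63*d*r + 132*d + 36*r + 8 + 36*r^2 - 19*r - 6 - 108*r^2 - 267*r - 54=60*d^2 + 136*d - 72*r^2 + r*(-42*d - 250) - 52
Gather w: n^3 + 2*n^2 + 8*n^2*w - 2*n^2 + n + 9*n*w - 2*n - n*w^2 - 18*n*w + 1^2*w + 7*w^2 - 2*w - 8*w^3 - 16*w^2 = n^3 - n - 8*w^3 + w^2*(-n - 9) + w*(8*n^2 - 9*n - 1)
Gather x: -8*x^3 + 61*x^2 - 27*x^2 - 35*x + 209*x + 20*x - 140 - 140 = -8*x^3 + 34*x^2 + 194*x - 280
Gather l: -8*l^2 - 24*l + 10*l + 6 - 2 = -8*l^2 - 14*l + 4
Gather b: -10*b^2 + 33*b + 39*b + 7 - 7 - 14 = -10*b^2 + 72*b - 14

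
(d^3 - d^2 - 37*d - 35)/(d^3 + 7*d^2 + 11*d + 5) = (d - 7)/(d + 1)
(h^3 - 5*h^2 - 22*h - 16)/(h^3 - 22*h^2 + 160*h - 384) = (h^2 + 3*h + 2)/(h^2 - 14*h + 48)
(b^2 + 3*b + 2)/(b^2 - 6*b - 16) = (b + 1)/(b - 8)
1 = 1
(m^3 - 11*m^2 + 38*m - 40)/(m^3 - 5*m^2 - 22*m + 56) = (m^2 - 9*m + 20)/(m^2 - 3*m - 28)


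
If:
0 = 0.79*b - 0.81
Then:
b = 1.03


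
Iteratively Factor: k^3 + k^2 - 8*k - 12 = (k + 2)*(k^2 - k - 6) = (k + 2)^2*(k - 3)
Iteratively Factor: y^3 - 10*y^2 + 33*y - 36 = (y - 3)*(y^2 - 7*y + 12) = (y - 4)*(y - 3)*(y - 3)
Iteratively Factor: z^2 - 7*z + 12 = (z - 3)*(z - 4)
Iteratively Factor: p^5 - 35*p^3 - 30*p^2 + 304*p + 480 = (p + 3)*(p^4 - 3*p^3 - 26*p^2 + 48*p + 160) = (p - 4)*(p + 3)*(p^3 + p^2 - 22*p - 40) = (p - 4)*(p + 3)*(p + 4)*(p^2 - 3*p - 10) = (p - 5)*(p - 4)*(p + 3)*(p + 4)*(p + 2)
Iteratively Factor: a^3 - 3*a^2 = (a - 3)*(a^2) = a*(a - 3)*(a)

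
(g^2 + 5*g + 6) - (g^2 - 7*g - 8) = 12*g + 14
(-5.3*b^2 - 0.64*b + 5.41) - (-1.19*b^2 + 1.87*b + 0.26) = -4.11*b^2 - 2.51*b + 5.15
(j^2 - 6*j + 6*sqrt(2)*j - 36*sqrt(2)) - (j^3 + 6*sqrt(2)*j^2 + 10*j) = -j^3 - 6*sqrt(2)*j^2 + j^2 - 16*j + 6*sqrt(2)*j - 36*sqrt(2)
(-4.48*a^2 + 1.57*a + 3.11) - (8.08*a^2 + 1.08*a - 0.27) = -12.56*a^2 + 0.49*a + 3.38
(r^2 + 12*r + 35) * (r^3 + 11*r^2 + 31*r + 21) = r^5 + 23*r^4 + 198*r^3 + 778*r^2 + 1337*r + 735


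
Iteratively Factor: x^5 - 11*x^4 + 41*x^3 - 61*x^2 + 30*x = (x)*(x^4 - 11*x^3 + 41*x^2 - 61*x + 30) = x*(x - 1)*(x^3 - 10*x^2 + 31*x - 30) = x*(x - 5)*(x - 1)*(x^2 - 5*x + 6) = x*(x - 5)*(x - 2)*(x - 1)*(x - 3)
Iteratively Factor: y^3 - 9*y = (y - 3)*(y^2 + 3*y) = (y - 3)*(y + 3)*(y)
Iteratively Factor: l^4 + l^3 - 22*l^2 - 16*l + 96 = (l - 2)*(l^3 + 3*l^2 - 16*l - 48) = (l - 2)*(l + 3)*(l^2 - 16) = (l - 2)*(l + 3)*(l + 4)*(l - 4)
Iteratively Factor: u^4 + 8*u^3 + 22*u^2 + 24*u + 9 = (u + 1)*(u^3 + 7*u^2 + 15*u + 9) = (u + 1)^2*(u^2 + 6*u + 9) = (u + 1)^2*(u + 3)*(u + 3)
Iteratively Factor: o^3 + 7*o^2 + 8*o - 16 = (o + 4)*(o^2 + 3*o - 4) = (o - 1)*(o + 4)*(o + 4)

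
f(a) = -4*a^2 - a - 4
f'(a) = -8*a - 1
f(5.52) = -131.40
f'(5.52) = -45.16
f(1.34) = -12.52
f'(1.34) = -11.72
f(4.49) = -89.13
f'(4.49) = -36.92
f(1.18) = -10.75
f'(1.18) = -10.44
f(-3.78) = -57.37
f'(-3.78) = 29.24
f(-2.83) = -33.21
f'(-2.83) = 21.64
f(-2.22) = -21.49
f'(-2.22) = 16.76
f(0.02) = -4.02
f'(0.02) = -1.16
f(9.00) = -337.00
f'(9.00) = -73.00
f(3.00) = -43.00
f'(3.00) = -25.00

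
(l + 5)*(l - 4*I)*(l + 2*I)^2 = l^4 + 5*l^3 + 12*l^2 + 60*l + 16*I*l + 80*I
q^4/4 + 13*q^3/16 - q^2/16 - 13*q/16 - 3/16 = (q/4 + 1/4)*(q - 1)*(q + 1/4)*(q + 3)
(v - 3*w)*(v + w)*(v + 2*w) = v^3 - 7*v*w^2 - 6*w^3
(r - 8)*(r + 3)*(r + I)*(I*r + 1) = I*r^4 - 5*I*r^3 - 23*I*r^2 - 5*I*r - 24*I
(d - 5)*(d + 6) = d^2 + d - 30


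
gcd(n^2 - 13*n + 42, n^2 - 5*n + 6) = 1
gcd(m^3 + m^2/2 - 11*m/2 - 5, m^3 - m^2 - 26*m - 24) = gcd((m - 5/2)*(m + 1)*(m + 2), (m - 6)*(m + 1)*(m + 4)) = m + 1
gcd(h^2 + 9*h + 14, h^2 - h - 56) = h + 7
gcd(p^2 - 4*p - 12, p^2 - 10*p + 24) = p - 6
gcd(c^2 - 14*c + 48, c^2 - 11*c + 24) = c - 8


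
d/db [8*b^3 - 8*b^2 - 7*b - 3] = 24*b^2 - 16*b - 7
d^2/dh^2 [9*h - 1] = 0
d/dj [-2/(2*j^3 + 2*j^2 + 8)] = j*(3*j + 2)/(j^3 + j^2 + 4)^2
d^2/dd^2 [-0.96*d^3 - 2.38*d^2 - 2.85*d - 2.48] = -5.76*d - 4.76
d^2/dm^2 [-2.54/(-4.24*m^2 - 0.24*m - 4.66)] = (-91.326208*m^2 - 5.169408*m + 2.54*(8.48*m + 0.24)*(16.96*m + 0.48) - 100.372672)/(4.24*m^2 + 0.24*m + 4.66)^3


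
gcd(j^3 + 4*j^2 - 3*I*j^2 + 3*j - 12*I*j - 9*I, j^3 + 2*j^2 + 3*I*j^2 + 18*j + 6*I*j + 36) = j - 3*I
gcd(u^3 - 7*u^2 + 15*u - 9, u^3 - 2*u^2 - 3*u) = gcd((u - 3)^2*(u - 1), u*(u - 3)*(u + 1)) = u - 3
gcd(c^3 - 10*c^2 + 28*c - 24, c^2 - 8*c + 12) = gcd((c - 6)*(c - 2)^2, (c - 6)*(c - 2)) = c^2 - 8*c + 12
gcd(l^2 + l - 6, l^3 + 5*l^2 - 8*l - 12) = l - 2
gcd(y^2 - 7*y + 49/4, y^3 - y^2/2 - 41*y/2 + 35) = y - 7/2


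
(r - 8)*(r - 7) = r^2 - 15*r + 56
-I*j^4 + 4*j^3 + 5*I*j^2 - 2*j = j*(j + I)*(j + 2*I)*(-I*j + 1)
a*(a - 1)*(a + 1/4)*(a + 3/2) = a^4 + 3*a^3/4 - 11*a^2/8 - 3*a/8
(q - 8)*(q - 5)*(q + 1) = q^3 - 12*q^2 + 27*q + 40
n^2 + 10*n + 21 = (n + 3)*(n + 7)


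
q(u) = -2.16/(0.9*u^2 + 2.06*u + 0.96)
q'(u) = -2.16*(-1.8*u - 2.06)/(0.9*u^2 + 2.06*u + 0.96)^2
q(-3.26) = -0.57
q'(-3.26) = -0.57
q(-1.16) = 9.88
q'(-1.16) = -1.27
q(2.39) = -0.20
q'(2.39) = 0.11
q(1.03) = -0.54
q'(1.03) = 0.52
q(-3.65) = -0.40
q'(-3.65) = -0.33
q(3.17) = -0.13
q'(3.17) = 0.06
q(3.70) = -0.10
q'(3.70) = 0.04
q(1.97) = -0.25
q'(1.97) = 0.17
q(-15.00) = -0.01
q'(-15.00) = -0.00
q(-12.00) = -0.02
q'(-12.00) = -0.00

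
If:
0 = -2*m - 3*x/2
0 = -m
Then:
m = 0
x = 0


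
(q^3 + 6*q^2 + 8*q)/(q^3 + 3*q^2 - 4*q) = (q + 2)/(q - 1)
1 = 1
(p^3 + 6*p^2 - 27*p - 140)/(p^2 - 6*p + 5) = (p^2 + 11*p + 28)/(p - 1)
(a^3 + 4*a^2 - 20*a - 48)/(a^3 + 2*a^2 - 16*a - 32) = (a + 6)/(a + 4)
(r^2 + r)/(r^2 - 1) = r/(r - 1)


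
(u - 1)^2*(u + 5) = u^3 + 3*u^2 - 9*u + 5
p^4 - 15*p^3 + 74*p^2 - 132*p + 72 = (p - 6)^2*(p - 2)*(p - 1)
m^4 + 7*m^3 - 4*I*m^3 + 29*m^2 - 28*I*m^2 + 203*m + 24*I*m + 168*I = (m + 7)*(m - 8*I)*(m + I)*(m + 3*I)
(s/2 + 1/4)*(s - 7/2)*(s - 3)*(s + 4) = s^4/2 - s^3 - 67*s^2/8 + 137*s/8 + 21/2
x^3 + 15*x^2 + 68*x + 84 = (x + 2)*(x + 6)*(x + 7)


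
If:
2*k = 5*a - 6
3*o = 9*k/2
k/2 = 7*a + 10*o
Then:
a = 174/173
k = -84/173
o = -126/173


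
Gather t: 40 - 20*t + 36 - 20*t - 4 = 72 - 40*t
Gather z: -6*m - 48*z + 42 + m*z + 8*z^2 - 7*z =-6*m + 8*z^2 + z*(m - 55) + 42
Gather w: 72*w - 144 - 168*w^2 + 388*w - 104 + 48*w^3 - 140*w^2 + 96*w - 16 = 48*w^3 - 308*w^2 + 556*w - 264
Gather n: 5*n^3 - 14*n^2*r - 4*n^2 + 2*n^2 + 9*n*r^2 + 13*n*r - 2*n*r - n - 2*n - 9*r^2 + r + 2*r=5*n^3 + n^2*(-14*r - 2) + n*(9*r^2 + 11*r - 3) - 9*r^2 + 3*r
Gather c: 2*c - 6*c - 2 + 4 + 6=8 - 4*c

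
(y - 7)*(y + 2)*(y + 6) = y^3 + y^2 - 44*y - 84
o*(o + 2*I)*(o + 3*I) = o^3 + 5*I*o^2 - 6*o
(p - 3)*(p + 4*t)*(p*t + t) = p^3*t + 4*p^2*t^2 - 2*p^2*t - 8*p*t^2 - 3*p*t - 12*t^2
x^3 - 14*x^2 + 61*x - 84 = (x - 7)*(x - 4)*(x - 3)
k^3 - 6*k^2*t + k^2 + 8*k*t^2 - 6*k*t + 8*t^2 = (k + 1)*(k - 4*t)*(k - 2*t)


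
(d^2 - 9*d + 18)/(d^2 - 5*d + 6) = (d - 6)/(d - 2)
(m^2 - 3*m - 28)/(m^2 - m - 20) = (m - 7)/(m - 5)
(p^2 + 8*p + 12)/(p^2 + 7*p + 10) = (p + 6)/(p + 5)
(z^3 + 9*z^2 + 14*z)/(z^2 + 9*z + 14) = z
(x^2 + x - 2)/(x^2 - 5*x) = (x^2 + x - 2)/(x*(x - 5))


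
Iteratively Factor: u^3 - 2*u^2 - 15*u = (u + 3)*(u^2 - 5*u) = (u - 5)*(u + 3)*(u)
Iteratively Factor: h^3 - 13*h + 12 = (h + 4)*(h^2 - 4*h + 3) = (h - 3)*(h + 4)*(h - 1)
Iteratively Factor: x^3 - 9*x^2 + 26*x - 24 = (x - 3)*(x^2 - 6*x + 8) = (x - 3)*(x - 2)*(x - 4)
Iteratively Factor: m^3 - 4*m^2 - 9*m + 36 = (m + 3)*(m^2 - 7*m + 12) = (m - 3)*(m + 3)*(m - 4)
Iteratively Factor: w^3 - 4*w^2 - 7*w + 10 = (w - 5)*(w^2 + w - 2) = (w - 5)*(w - 1)*(w + 2)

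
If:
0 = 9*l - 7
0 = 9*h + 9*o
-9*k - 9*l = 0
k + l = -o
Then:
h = 0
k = -7/9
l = 7/9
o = 0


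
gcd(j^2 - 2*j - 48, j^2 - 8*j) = j - 8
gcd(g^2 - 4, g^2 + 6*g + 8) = g + 2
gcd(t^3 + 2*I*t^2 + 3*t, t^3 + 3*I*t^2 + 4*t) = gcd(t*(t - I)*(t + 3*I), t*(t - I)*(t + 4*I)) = t^2 - I*t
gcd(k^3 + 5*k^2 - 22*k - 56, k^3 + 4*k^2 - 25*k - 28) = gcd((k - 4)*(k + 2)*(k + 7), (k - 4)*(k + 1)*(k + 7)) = k^2 + 3*k - 28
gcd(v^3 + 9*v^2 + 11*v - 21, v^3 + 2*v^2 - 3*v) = v^2 + 2*v - 3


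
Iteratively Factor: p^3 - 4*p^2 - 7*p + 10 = (p - 1)*(p^2 - 3*p - 10) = (p - 1)*(p + 2)*(p - 5)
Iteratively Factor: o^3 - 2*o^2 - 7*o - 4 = (o + 1)*(o^2 - 3*o - 4) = (o - 4)*(o + 1)*(o + 1)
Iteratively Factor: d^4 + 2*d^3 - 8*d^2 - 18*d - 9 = (d + 3)*(d^3 - d^2 - 5*d - 3) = (d + 1)*(d + 3)*(d^2 - 2*d - 3) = (d - 3)*(d + 1)*(d + 3)*(d + 1)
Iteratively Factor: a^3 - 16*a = (a - 4)*(a^2 + 4*a) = a*(a - 4)*(a + 4)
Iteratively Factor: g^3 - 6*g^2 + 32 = (g - 4)*(g^2 - 2*g - 8) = (g - 4)^2*(g + 2)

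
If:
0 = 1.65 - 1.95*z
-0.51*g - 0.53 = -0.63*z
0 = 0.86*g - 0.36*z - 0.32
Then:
No Solution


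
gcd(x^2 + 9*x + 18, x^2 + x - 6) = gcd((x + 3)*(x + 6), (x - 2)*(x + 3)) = x + 3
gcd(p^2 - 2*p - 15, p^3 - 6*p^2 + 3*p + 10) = p - 5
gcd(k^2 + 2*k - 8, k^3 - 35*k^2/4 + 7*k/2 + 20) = k - 2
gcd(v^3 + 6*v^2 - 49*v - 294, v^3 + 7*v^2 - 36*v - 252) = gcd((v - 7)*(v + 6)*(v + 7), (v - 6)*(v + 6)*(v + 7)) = v^2 + 13*v + 42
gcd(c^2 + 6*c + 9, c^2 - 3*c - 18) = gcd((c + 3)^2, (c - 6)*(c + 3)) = c + 3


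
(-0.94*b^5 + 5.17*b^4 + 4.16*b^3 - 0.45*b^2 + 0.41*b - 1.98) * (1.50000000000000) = -1.41*b^5 + 7.755*b^4 + 6.24*b^3 - 0.675*b^2 + 0.615*b - 2.97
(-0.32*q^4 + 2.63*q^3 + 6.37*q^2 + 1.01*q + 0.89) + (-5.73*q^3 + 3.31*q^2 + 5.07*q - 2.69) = -0.32*q^4 - 3.1*q^3 + 9.68*q^2 + 6.08*q - 1.8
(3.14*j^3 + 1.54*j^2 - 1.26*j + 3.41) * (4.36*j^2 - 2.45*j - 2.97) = 13.6904*j^5 - 0.9786*j^4 - 18.5924*j^3 + 13.3808*j^2 - 4.6123*j - 10.1277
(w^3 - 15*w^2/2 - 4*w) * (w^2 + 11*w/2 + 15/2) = w^5 - 2*w^4 - 151*w^3/4 - 313*w^2/4 - 30*w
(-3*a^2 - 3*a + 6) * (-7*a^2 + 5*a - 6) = 21*a^4 + 6*a^3 - 39*a^2 + 48*a - 36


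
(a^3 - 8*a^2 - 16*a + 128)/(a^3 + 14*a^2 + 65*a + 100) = (a^2 - 12*a + 32)/(a^2 + 10*a + 25)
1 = 1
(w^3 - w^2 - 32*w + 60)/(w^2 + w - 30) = w - 2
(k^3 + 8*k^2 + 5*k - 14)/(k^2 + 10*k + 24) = (k^3 + 8*k^2 + 5*k - 14)/(k^2 + 10*k + 24)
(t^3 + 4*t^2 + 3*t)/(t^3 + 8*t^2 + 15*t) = (t + 1)/(t + 5)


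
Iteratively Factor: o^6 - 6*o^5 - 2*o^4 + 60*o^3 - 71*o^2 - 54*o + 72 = (o - 1)*(o^5 - 5*o^4 - 7*o^3 + 53*o^2 - 18*o - 72) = (o - 2)*(o - 1)*(o^4 - 3*o^3 - 13*o^2 + 27*o + 36) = (o - 3)*(o - 2)*(o - 1)*(o^3 - 13*o - 12) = (o - 3)*(o - 2)*(o - 1)*(o + 3)*(o^2 - 3*o - 4) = (o - 3)*(o - 2)*(o - 1)*(o + 1)*(o + 3)*(o - 4)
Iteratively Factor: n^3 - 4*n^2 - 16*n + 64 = (n - 4)*(n^2 - 16) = (n - 4)*(n + 4)*(n - 4)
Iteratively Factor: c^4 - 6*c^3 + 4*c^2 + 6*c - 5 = (c + 1)*(c^3 - 7*c^2 + 11*c - 5) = (c - 1)*(c + 1)*(c^2 - 6*c + 5) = (c - 1)^2*(c + 1)*(c - 5)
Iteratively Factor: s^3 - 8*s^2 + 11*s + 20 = (s - 5)*(s^2 - 3*s - 4) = (s - 5)*(s - 4)*(s + 1)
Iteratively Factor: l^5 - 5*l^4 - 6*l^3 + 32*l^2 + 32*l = (l + 2)*(l^4 - 7*l^3 + 8*l^2 + 16*l) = (l - 4)*(l + 2)*(l^3 - 3*l^2 - 4*l) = (l - 4)*(l + 1)*(l + 2)*(l^2 - 4*l) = l*(l - 4)*(l + 1)*(l + 2)*(l - 4)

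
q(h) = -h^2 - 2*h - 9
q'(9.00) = -20.00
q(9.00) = -108.00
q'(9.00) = -20.00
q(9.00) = -108.00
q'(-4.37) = 6.74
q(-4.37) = -19.36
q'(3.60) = -9.20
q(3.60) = -29.16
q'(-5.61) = 9.22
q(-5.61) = -29.25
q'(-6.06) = 10.12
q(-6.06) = -33.60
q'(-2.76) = 3.52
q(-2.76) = -11.10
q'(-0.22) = -1.56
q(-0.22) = -8.61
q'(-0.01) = -1.98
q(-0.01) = -8.98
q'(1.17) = -4.34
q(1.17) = -12.71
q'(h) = -2*h - 2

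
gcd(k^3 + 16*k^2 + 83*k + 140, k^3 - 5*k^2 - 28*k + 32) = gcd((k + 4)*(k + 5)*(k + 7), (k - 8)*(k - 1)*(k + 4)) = k + 4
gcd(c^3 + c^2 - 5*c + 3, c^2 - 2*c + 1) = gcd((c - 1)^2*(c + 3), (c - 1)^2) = c^2 - 2*c + 1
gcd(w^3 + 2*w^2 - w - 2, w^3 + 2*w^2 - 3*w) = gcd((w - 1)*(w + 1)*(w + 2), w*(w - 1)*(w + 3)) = w - 1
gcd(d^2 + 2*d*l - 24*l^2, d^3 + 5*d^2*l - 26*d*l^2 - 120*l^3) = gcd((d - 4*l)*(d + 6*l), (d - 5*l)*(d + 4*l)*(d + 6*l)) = d + 6*l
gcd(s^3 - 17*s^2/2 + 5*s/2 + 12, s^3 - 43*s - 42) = s + 1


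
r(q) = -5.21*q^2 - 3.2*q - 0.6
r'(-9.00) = 90.58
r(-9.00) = -393.81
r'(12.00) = -128.24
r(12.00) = -789.24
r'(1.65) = -20.39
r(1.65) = -20.06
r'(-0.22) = -0.91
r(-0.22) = -0.15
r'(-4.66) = 45.36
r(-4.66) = -98.83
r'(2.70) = -31.33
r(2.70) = -47.22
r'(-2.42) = 22.02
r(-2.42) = -23.37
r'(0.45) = -7.89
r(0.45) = -3.10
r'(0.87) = -12.27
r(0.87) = -7.33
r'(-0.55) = 2.53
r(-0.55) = -0.42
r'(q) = -10.42*q - 3.2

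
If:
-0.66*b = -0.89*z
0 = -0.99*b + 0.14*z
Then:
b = 0.00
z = 0.00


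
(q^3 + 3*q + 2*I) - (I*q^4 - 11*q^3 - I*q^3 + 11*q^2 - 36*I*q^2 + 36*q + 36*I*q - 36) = -I*q^4 + 12*q^3 + I*q^3 - 11*q^2 + 36*I*q^2 - 33*q - 36*I*q + 36 + 2*I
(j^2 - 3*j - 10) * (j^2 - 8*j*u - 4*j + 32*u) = j^4 - 8*j^3*u - 7*j^3 + 56*j^2*u + 2*j^2 - 16*j*u + 40*j - 320*u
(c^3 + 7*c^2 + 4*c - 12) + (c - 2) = c^3 + 7*c^2 + 5*c - 14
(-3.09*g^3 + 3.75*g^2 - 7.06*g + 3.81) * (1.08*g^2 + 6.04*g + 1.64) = -3.3372*g^5 - 14.6136*g^4 + 9.9576*g^3 - 32.3776*g^2 + 11.434*g + 6.2484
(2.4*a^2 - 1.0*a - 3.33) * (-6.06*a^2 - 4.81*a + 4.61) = -14.544*a^4 - 5.484*a^3 + 36.0538*a^2 + 11.4073*a - 15.3513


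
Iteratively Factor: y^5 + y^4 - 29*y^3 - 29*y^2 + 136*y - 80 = (y - 1)*(y^4 + 2*y^3 - 27*y^2 - 56*y + 80) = (y - 5)*(y - 1)*(y^3 + 7*y^2 + 8*y - 16) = (y - 5)*(y - 1)*(y + 4)*(y^2 + 3*y - 4) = (y - 5)*(y - 1)*(y + 4)^2*(y - 1)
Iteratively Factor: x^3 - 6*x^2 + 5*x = (x)*(x^2 - 6*x + 5) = x*(x - 1)*(x - 5)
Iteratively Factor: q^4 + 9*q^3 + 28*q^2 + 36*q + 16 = (q + 2)*(q^3 + 7*q^2 + 14*q + 8) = (q + 2)*(q + 4)*(q^2 + 3*q + 2) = (q + 1)*(q + 2)*(q + 4)*(q + 2)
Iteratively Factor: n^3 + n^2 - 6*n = (n - 2)*(n^2 + 3*n) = n*(n - 2)*(n + 3)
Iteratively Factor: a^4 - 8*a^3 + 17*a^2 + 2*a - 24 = (a + 1)*(a^3 - 9*a^2 + 26*a - 24) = (a - 4)*(a + 1)*(a^2 - 5*a + 6) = (a - 4)*(a - 3)*(a + 1)*(a - 2)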